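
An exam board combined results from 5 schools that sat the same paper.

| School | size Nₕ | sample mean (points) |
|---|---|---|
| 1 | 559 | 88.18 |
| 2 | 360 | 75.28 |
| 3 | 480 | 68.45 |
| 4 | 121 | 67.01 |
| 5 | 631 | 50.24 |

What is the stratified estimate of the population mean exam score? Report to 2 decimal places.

N = 559 + 360 + 480 + 121 + 631 = 2151.
Weight each subgroup mean by Nₕ/N and sum.
Σ Nₕx̄ₕ = 559·88.18 + 360·75.28 + 480·68.45 + 121·67.01 + 631·50.24 = 49292.62 + 27100.8 + 32856 + 8108.21 + 31701.44 = 149059.07.
Divide by N: 149059.07 / 2151 = 69.2976... → 69.30.

69.30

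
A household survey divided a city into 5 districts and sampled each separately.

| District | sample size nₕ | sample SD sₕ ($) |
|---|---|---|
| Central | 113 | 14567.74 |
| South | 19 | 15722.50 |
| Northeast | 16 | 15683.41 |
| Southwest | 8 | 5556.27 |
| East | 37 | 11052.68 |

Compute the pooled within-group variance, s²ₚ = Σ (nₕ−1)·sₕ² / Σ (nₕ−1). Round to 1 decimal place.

194263549.1

Degrees of freedom: 112 + 18 + 15 + 7 + 36 = 188.
Σ(nₕ−1)sₕ² = 112·212219048.7076 + 18·247197006.25 + 15·245969349.2281 + 7·30872136.3129 + 36·122161735.1824 = 36521547226.9294.
s²ₚ = 36521547226.9294 / 188 = 194263549.079... → 194263549.1.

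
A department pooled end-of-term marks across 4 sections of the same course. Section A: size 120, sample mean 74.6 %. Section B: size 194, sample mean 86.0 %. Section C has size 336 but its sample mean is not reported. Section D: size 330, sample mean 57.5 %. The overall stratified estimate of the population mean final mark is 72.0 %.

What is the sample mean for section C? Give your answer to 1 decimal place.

Σ Nₕx̄ₕ = N·μ, so 336·x̄_C = 980·72.0 − (120·74.6 + 194·86.0 + 330·57.5).
= 70560 − 44611 = 25949.
x̄_C = 25949 / 336 = 77.229... → 77.2.

77.2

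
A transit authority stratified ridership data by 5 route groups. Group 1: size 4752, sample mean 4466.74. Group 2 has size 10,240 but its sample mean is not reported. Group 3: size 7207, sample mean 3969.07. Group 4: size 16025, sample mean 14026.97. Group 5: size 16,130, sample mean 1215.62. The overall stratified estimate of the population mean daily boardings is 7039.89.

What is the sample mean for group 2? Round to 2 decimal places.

8635.25

N = 4752 + 10240 + 7207 + 16025 + 16130 = 54354.
Overall total = μ·N = 7039.89·54354 = 382646181.06.
Subtract the known strata: 4752·4466.74 + 7207·3969.07 + 16025·14026.97 + 16130·1215.62 = 294221180.82.
Remaining total for group 2: 382646181.06 − 294221180.82 = 88425000.24.
Divide by its size: 88425000.24 / 10240 = 8635.2539... → 8635.25.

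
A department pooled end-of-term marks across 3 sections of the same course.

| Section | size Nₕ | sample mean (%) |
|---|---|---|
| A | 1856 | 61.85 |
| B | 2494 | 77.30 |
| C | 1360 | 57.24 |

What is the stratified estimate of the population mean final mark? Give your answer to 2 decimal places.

67.50

x̄_st = (Σ Nₕx̄ₕ) / (Σ Nₕ) = (1856·61.85 + 2494·77.30 + 1360·57.24) / 5710
= 385426.2 / 5710 = 67.5002... → 67.50.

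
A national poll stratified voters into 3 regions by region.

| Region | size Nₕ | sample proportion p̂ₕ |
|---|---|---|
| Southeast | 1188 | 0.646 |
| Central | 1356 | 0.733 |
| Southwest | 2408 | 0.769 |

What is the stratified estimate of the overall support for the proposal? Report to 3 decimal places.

0.730

N = 1188 + 1356 + 2408 = 4952.
Overall proportion = Σ (Nₕ/N)·p̂ₕ.
Σ Nₕp̂ₕ = 767.448 + 993.948 + 1851.752 = 3613.148.
3613.148 / 4952 = 0.72963... → 0.730.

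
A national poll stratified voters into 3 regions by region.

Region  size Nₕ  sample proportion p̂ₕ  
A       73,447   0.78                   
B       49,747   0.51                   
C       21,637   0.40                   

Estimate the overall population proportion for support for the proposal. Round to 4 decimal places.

N = 73447 + 49747 + 21637 = 144831.
Overall proportion = Σ (Nₕ/N)·p̂ₕ.
Σ Nₕp̂ₕ = 57288.66 + 25370.97 + 8654.8 = 91314.43.
91314.43 / 144831 = 0.630490... → 0.6305.

0.6305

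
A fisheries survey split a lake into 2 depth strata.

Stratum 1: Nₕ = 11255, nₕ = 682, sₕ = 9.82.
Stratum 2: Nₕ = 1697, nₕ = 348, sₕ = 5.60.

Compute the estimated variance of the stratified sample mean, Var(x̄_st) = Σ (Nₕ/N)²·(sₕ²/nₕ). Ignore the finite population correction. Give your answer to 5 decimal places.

0.10832

N = 12952. Term for each stratum: Wₕ²sₕ²/nₕ.
Var(x̄_st) = 0.10677164 + 0.00154699 = 0.10831863 → 0.10832.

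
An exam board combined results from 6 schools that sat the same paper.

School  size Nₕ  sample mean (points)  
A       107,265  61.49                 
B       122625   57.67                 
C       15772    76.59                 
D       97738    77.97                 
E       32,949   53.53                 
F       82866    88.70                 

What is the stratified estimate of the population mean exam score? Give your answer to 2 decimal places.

68.84

N = 107265 + 122625 + 15772 + 97738 + 32949 + 82866 = 459215.
Overall mean = Σ (Nₕ/N)·x̄ₕ — weight by population share, not a simple average.
Σ Nₕx̄ₕ = 107265·61.49 + 122625·57.67 + 15772·76.59 + 97738·77.97 + 32949·53.53 + 82866·88.70 = 6595724.85 + 7071783.75 + 1207977.48 + 7620631.86 + 1763759.97 + 7350214.2 = 31610092.11.
Divide by N: 31610092.11 / 459215 = 68.8351... → 68.84.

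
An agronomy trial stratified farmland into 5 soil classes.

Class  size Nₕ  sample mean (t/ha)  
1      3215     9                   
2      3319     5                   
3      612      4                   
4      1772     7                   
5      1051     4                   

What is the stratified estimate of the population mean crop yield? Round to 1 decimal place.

N = 3215 + 3319 + 612 + 1772 + 1051 = 9969.
Weight each subgroup mean by Nₕ/N and sum.
Σ Nₕx̄ₕ = 3215·9 + 3319·5 + 612·4 + 1772·7 + 1051·4 = 28935 + 16595 + 2448 + 12404 + 4204 = 64586.
Divide by N: 64586 / 9969 = 6.479... → 6.5.

6.5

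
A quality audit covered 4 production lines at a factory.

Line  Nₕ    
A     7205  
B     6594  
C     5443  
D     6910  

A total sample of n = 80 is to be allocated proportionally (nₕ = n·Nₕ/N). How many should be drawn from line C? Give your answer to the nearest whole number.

N = 7205 + 6594 + 5443 + 6910 = 26152.
n_C = 80·5443/26152 = 16.650... → 17.

17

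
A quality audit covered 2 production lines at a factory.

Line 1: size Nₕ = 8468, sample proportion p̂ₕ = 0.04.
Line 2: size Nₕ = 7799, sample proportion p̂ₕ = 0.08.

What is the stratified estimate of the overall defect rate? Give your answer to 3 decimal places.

N = 8468 + 7799 = 16267.
Overall proportion = Σ (Nₕ/N)·p̂ₕ.
Σ Nₕp̂ₕ = 338.72 + 623.92 = 962.64.
962.64 / 16267 = 0.05918... → 0.059.

0.059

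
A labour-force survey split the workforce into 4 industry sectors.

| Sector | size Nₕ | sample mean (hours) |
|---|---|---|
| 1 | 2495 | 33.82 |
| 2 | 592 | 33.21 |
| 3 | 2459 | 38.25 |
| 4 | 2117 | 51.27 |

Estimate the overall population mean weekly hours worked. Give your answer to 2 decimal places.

N = 7663; weights Wₕ = Nₕ/N = (0.3256, 0.0773, 0.3209, 0.2763).
x̄_st = Σ Wₕ·x̄ₕ = 0.3256·33.82 + 0.0773·33.21 + 0.3209·38.25 + 0.2763·51.27 ≈ 40.0152...
→ 40.02.

40.02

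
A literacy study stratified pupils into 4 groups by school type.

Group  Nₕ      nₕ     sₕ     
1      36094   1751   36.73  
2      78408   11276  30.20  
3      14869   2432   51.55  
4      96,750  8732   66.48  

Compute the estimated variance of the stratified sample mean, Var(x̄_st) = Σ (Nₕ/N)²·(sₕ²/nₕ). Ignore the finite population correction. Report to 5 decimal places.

N = 226121; Wₕ = Nₕ/N.
group 1: (36094/226121)²·36.73²/1751 = 0.01963107
group 2: (78408/226121)²·30.20²/11276 = 0.00972518
group 3: (14869/226121)²·51.55²/2432 = 0.00472471
group 4: (96750/226121)²·66.48²/8732 = 0.09265918
Sum = 0.12674014 → 0.12674.

0.12674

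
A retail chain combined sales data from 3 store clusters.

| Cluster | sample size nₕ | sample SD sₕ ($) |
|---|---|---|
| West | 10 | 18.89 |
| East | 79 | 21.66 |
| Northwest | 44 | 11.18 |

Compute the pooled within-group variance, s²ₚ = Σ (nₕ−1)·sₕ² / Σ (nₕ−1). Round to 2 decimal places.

Degrees of freedom: 9 + 78 + 43 = 130.
Σ(nₕ−1)sₕ² = 9·356.8321 + 78·469.1556 + 43·124.9924 = 45180.2989.
s²ₚ = 45180.2989 / 130 = 347.5408... → 347.54.

347.54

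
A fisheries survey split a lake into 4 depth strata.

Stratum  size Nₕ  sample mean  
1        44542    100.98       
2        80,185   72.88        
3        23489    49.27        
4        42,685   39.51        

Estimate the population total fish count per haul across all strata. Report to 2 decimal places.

13185521.34

Population total = Σ Nₕ·x̄ₕ (each stratum's size times its mean).
44542·100.98 + 80185·72.88 + 23489·49.27 + 42685·39.51 = 4497851.16 + 5843882.8 + 1157303.03 + 1686484.35 = 13185521.34.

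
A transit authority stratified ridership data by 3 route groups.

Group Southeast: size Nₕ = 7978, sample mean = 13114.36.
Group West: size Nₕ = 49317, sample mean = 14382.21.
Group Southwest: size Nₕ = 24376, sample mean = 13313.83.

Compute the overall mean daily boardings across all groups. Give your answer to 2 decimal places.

N = 7978 + 49317 + 24376 = 81671.
Overall mean = Σ (Nₕ/N)·x̄ₕ — weight by population share, not a simple average.
Σ Nₕx̄ₕ = 7978·13114.36 + 49317·14382.21 + 24376·13313.83 = 104626364.08 + 709287450.57 + 324537920.08 = 1138451734.73.
Divide by N: 1138451734.73 / 81671 = 13939.4857... → 13939.49.

13939.49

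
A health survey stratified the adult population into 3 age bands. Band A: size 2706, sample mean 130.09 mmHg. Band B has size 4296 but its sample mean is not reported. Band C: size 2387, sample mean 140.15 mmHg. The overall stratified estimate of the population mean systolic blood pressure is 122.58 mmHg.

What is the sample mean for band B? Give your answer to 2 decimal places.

Σ Nₕx̄ₕ = N·μ, so 4296·x̄_B = 9389·122.58 − (2706·130.09 + 2387·140.15).
= 1150903.62 − 686561.59 = 464342.03.
x̄_B = 464342.03 / 4296 = 108.0871... → 108.09.

108.09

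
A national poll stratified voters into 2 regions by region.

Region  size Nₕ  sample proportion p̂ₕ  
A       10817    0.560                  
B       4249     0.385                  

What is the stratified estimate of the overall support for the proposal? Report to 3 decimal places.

N = 10817 + 4249 = 15066.
Overall proportion = Σ (Nₕ/N)·p̂ₕ.
Σ Nₕp̂ₕ = 6057.52 + 1635.865 = 7693.385.
7693.385 / 15066 = 0.51065... → 0.511.

0.511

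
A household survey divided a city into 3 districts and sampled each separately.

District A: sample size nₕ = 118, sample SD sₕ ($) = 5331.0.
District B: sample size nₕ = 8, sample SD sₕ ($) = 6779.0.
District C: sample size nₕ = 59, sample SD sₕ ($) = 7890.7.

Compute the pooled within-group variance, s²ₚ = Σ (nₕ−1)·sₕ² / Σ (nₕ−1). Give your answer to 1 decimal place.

Degrees of freedom: 117 + 7 + 58 = 182.
Σ(nₕ−1)sₕ² = 117·28419561 + 7·45954841 + 58·62263146.49 = 7258035020.42.
s²ₚ = 7258035020.42 / 182 = 39879313.299... → 39879313.3.

39879313.3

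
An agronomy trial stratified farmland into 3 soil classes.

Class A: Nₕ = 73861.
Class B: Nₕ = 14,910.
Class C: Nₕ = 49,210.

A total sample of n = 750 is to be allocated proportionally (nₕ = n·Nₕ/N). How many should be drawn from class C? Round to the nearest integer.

267

N = 73861 + 14910 + 49210 = 137981.
n_C = 750·49210/137981 = 267.482... → 267.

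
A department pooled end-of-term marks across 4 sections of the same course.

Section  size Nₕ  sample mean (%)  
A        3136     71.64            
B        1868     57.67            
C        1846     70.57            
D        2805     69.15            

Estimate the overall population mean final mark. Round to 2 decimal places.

68.01

N = 9655; weights Wₕ = Nₕ/N = (0.3248, 0.1935, 0.1912, 0.2905).
x̄_st = Σ Wₕ·x̄ₕ = 0.3248·71.64 + 0.1935·57.67 + 0.1912·70.57 + 0.2905·69.15 ≈ 68.0092...
→ 68.01.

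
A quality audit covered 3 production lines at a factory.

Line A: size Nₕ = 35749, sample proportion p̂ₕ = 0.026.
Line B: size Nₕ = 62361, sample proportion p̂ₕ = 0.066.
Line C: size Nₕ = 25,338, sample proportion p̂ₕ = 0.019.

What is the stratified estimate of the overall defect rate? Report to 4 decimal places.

Wₕ = Nₕ/N with N = 123448: 0.2896, 0.5052, 0.2053.
p̂_st = 0.2896·0.026 + 0.5052·0.066 + 0.2053·0.019 ≈ 0.044770... → 0.0448.

0.0448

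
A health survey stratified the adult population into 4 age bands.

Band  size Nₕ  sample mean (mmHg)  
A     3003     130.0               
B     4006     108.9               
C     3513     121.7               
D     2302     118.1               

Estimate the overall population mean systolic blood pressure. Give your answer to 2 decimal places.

N = 3003 + 4006 + 3513 + 2302 = 12824.
Overall mean = Σ (Nₕ/N)·x̄ₕ — weight by population share, not a simple average.
Σ Nₕx̄ₕ = 3003·130.0 + 4006·108.9 + 3513·121.7 + 2302·118.1 = 390390 + 436253.4 + 427532.1 + 271866.2 = 1526041.7.
Divide by N: 1526041.7 / 12824 = 118.9989... → 119.00.

119.00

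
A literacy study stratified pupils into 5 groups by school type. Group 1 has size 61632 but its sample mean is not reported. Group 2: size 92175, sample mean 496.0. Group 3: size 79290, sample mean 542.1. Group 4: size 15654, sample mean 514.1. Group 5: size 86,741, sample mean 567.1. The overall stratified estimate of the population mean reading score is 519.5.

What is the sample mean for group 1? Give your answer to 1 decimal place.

Σ Nₕx̄ₕ = N·μ, so 61632·x̄_1 = 335492·519.5 − (92175·496.0 + 79290·542.1 + 15654·514.1 + 86741·567.1).
= 174288094 − 145940451.5 = 28347642.5.
x̄_1 = 28347642.5 / 61632 = 459.950... → 460.0.

460.0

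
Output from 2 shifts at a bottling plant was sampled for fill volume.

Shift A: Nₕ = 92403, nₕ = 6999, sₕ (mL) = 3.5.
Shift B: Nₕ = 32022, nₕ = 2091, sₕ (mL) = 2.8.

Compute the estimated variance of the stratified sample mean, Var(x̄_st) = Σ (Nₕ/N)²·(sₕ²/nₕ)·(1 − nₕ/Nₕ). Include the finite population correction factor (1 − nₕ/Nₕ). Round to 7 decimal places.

0.0011243

N = 124425. Term for each stratum: Wₕ²sₕ²/nₕ·(1−nₕ/Nₕ).
Var(x̄_st) = 0.0008921730 + 0.0002321221 = 0.0011242951 → 0.0011243.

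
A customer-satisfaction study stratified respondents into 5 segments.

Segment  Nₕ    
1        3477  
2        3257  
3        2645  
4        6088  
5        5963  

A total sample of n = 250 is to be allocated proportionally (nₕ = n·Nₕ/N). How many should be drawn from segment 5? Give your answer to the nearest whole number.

70

Share of segment 5 = 5963/21430 = 0.27825.
Allocate 250 × 0.27825 = 69.564... → 70.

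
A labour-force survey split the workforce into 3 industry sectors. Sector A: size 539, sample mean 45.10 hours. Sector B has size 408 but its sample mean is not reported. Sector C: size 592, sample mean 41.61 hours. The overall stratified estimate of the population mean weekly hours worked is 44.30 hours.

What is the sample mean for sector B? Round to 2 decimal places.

47.15

Σ Nₕx̄ₕ = N·μ, so 408·x̄_B = 1539·44.30 − (539·45.10 + 592·41.61).
= 68177.7 − 48942.02 = 19235.68.
x̄_B = 19235.68 / 408 = 47.1463... → 47.15.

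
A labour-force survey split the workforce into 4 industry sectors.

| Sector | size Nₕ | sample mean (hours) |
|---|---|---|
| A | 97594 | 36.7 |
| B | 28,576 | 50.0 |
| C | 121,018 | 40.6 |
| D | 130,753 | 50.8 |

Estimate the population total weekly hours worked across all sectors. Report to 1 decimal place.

Population total = Σ Nₕ·x̄ₕ (each stratum's size times its mean).
97594·36.7 + 28576·50.0 + 121018·40.6 + 130753·50.8 = 3581699.8 + 1428800 + 4913330.8 + 6642252.4 = 16566083.0.

16566083.0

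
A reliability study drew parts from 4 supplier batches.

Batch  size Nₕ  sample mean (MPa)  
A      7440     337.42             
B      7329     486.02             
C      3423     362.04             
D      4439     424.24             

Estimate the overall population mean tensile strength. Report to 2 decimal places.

406.30

N = 22631; weights Wₕ = Nₕ/N = (0.3288, 0.3238, 0.1513, 0.1961).
x̄_st = Σ Wₕ·x̄ₕ = 0.3288·337.42 + 0.3238·486.02 + 0.1513·362.04 + 0.1961·424.24 ≈ 406.2971...
→ 406.30.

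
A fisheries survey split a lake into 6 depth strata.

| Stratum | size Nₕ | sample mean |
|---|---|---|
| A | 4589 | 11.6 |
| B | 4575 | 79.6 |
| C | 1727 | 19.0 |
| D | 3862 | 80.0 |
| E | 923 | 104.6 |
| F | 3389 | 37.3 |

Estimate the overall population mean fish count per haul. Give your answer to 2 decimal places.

51.51

N = 19065; weights Wₕ = Nₕ/N = (0.2407, 0.2400, 0.0906, 0.2026, 0.0484, 0.1778).
x̄_st = Σ Wₕ·x̄ₕ = 0.2407·11.6 + 0.2400·79.6 + 0.0906·19.0 + 0.2026·80.0 + 0.0484·104.6 + 0.1778·37.3 ≈ 51.5149...
→ 51.51.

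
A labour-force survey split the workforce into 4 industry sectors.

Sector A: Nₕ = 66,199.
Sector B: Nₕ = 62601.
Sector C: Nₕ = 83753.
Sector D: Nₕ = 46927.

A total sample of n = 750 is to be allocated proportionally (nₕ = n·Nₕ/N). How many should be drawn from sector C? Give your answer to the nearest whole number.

242

N = 66199 + 62601 + 83753 + 46927 = 259480.
n_C = 750·83753/259480 = 242.079... → 242.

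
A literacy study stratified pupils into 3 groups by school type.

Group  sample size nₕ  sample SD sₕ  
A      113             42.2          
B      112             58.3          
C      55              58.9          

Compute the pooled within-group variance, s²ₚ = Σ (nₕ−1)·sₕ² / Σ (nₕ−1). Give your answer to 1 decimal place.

2758.4

Degrees of freedom: 112 + 111 + 54 = 277.
Σ(nₕ−1)sₕ² = 112·1780.84 + 111·3398.89 + 54·3469.21 = 764068.21.
s²ₚ = 764068.21 / 277 = 2758.369... → 2758.4.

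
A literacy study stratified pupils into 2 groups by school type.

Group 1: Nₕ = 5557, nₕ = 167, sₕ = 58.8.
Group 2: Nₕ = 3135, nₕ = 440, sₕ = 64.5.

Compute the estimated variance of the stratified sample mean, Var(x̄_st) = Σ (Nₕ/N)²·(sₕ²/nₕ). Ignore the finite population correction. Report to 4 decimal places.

9.6921

N = 8692; Wₕ = Nₕ/N.
group 1: (5557/8692)²·58.8²/167 = 8.4621270
group 2: (3135/8692)²·64.5²/440 = 1.2299923
Sum = 9.6921193 → 9.6921.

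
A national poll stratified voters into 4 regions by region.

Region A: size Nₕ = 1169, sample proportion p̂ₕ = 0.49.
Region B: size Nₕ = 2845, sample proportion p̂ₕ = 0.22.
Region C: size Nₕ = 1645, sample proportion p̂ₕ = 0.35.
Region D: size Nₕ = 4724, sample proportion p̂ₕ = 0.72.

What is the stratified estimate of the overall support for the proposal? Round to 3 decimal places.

0.498

Wₕ = Nₕ/N with N = 10383: 0.1126, 0.2740, 0.1584, 0.4550.
p̂_st = 0.1126·0.49 + 0.2740·0.22 + 0.1584·0.35 + 0.4550·0.72 ≈ 0.49848... → 0.498.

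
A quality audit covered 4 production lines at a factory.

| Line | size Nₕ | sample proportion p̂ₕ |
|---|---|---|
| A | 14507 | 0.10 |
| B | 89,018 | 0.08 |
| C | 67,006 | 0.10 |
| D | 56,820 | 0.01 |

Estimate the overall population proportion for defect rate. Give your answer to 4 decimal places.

0.0697

Wₕ = Nₕ/N with N = 227351: 0.0638, 0.3915, 0.2947, 0.2499.
p̂_st = 0.0638·0.10 + 0.3915·0.08 + 0.2947·0.10 + 0.2499·0.01 ≈ 0.069676... → 0.0697.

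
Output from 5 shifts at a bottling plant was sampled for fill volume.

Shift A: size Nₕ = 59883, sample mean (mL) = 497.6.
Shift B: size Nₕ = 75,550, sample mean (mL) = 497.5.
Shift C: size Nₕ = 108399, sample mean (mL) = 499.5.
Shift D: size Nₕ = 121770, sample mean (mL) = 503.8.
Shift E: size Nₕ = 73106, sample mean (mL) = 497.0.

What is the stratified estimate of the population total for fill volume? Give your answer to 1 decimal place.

Estimate total by summing Nₕ·x̄ₕ over strata.
59883·497.6 + 75550·497.5 + 108399·499.5 + 121770·503.8 + 73106·497.0 = 29797780.8 + 37586125 + 54145300.5 + 61347726 + 36333682 = 219210614.3.

219210614.3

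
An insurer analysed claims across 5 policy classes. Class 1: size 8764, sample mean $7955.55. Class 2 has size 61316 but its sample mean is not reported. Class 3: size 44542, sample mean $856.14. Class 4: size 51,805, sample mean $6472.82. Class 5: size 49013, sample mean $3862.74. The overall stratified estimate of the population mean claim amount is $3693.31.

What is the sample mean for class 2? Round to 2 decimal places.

2661.31

Σ Nₕx̄ₕ = N·μ, so 61316·x̄_2 = 215440·3693.31 − (8764·7955.55 + 44542·856.14 + 51805·6472.82 + 49013·3862.74).
= 795686706.4 − 632505543.8 = 163181162.6.
x̄_2 = 163181162.6 / 61316 = 2661.3145... → 2661.31.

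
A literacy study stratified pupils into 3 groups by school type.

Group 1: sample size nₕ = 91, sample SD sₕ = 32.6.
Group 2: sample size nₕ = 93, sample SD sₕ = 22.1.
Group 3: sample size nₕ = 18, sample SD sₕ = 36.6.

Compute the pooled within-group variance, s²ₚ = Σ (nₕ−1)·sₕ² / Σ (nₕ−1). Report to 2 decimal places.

820.88

1: (91−1)·32.6² = 90·1062.76 = 95648.4
2: (93−1)·22.1² = 92·488.41 = 44933.72
3: (18−1)·36.6² = 17·1339.56 = 22772.52
Numerator = 163354.64; denominator = Σ(nₕ−1) = 199.
s²ₚ = 163354.64/199 = 820.8776... → 820.88.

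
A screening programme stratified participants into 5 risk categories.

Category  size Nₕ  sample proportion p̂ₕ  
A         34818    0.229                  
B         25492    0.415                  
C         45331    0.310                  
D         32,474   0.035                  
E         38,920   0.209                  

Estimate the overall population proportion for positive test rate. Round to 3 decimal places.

0.237

N = 34818 + 25492 + 45331 + 32474 + 38920 = 177035.
Overall proportion = Σ (Nₕ/N)·p̂ₕ.
Σ Nₕp̂ₕ = 7973.322 + 10579.18 + 14052.61 + 1136.59 + 8134.28 = 41875.982.
41875.982 / 177035 = 0.23654... → 0.237.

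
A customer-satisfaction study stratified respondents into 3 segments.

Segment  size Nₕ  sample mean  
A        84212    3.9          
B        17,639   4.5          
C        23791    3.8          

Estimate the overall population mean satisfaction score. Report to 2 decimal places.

3.97

N = 125642; weights Wₕ = Nₕ/N = (0.6703, 0.1404, 0.1894).
x̄_st = Σ Wₕ·x̄ₕ = 0.6703·3.9 + 0.1404·4.5 + 0.1894·3.8 ≈ 3.9653...
→ 3.97.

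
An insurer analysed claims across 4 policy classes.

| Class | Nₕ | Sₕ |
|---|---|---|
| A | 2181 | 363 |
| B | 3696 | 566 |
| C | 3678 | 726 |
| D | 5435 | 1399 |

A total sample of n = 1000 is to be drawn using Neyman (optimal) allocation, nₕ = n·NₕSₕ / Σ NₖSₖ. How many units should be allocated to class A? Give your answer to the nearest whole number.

Σ NₕSₕ = 2181·363 + 3696·566 + 3678·726 + 5435·1399 = 13157432.
Share for A: 791703/13157432 = 0.06017.
n_A = 1000 × 0.06017 = 60.172... → 60.

60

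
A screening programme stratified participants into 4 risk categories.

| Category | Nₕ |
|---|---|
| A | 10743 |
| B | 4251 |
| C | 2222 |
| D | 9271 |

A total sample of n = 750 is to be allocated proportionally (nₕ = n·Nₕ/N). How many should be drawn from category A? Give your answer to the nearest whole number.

N = 10743 + 4251 + 2222 + 9271 = 26487.
n_A = 750·10743/26487 = 304.196... → 304.

304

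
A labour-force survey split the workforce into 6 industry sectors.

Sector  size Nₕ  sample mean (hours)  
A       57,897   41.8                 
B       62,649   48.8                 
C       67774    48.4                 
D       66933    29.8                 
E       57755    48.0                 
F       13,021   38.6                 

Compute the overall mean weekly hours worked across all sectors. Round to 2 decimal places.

43.02

N = 57897 + 62649 + 67774 + 66933 + 57755 + 13021 = 326029.
The stratified mean weights each stratum mean by its population share Nₕ/N.
Σ Nₕx̄ₕ = 57897·41.8 + 62649·48.8 + 67774·48.4 + 66933·29.8 + 57755·48.0 + 13021·38.6 = 2420094.6 + 3057271.2 + 3280261.6 + 1994603.4 + 2772240 + 502610.6 = 14027081.4.
Divide by N: 14027081.4 / 326029 = 43.0240... → 43.02.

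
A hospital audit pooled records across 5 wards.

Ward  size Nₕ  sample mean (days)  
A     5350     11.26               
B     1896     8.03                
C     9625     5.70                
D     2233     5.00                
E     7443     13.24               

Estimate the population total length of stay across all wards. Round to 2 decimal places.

240038.70

Population total = Σ Nₕ·x̄ₕ (each stratum's size times its mean).
5350·11.26 + 1896·8.03 + 9625·5.70 + 2233·5.00 + 7443·13.24 = 60241 + 15224.88 + 54862.5 + 11165 + 98545.32 = 240038.70.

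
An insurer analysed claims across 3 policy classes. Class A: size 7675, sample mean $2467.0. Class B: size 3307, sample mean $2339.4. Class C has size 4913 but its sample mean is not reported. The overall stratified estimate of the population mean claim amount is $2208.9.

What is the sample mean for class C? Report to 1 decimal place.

Σ Nₕx̄ₕ = N·μ, so 4913·x̄_C = 15895·2208.9 − (7675·2467.0 + 3307·2339.4).
= 35110465.5 − 26670620.8 = 8439844.7.
x̄_C = 8439844.7 / 4913 = 1717.860... → 1717.9.

1717.9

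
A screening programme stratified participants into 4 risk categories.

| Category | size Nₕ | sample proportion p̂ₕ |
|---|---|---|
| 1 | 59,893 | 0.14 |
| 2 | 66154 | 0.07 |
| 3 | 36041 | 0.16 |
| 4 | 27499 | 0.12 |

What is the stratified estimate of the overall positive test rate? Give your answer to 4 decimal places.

0.1165

N = 59893 + 66154 + 36041 + 27499 = 189587.
Overall proportion = Σ (Nₕ/N)·p̂ₕ.
Σ Nₕp̂ₕ = 8385.02 + 4630.78 + 5766.56 + 3299.88 = 22082.24.
22082.24 / 189587 = 0.116475... → 0.1165.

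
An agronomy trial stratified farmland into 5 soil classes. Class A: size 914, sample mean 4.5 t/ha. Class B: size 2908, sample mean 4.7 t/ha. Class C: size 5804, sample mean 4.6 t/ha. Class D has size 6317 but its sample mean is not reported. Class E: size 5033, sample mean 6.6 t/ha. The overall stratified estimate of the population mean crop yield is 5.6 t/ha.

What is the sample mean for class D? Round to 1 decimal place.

6.3

Σ Nₕx̄ₕ = N·μ, so 6317·x̄_D = 20976·5.6 − (914·4.5 + 2908·4.7 + 5804·4.6 + 5033·6.6).
= 117465.6 − 77696.8 = 39768.8.
x̄_D = 39768.8 / 6317 = 6.296... → 6.3.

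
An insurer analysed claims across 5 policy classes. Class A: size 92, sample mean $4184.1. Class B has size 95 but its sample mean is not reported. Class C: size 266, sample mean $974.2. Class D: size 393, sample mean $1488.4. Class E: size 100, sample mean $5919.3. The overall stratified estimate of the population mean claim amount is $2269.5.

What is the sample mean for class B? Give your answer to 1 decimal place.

3431.6

Σ Nₕx̄ₕ = N·μ, so 95·x̄_B = 946·2269.5 − (92·4184.1 + 266·974.2 + 393·1488.4 + 100·5919.3).
= 2146947 − 1820945.6 = 326001.4.
x̄_B = 326001.4 / 95 = 3431.594... → 3431.6.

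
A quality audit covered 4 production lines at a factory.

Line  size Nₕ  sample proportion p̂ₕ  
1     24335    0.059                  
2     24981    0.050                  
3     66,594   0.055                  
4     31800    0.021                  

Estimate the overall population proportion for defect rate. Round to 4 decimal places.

0.0475

Wₕ = Nₕ/N with N = 147710: 0.1647, 0.1691, 0.4508, 0.2153.
p̂_st = 0.1647·0.059 + 0.1691·0.050 + 0.4508·0.055 + 0.2153·0.021 ≈ 0.047494... → 0.0475.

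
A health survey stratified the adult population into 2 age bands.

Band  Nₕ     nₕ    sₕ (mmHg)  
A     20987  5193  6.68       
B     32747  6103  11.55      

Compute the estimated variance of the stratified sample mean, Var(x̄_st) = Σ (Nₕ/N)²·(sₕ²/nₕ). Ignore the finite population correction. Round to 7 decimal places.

0.0094291

N = 53734; Wₕ = Nₕ/N.
band A: (20987/53734)²·6.68²/5193 = 0.0013108017
band B: (32747/53734)²·11.55²/6103 = 0.0081183037
Sum = 0.0094291054 → 0.0094291.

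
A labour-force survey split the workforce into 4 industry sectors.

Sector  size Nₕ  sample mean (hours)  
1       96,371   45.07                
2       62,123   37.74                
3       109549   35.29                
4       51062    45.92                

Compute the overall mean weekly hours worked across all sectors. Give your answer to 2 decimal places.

40.42

N = 96371 + 62123 + 109549 + 51062 = 319105.
Overall mean = Σ (Nₕ/N)·x̄ₕ — weight by population share, not a simple average.
Σ Nₕx̄ₕ = 96371·45.07 + 62123·37.74 + 109549·35.29 + 51062·45.92 = 4343440.97 + 2344522.02 + 3865984.21 + 2344767.04 = 12898714.24.
Divide by N: 12898714.24 / 319105 = 40.4215... → 40.42.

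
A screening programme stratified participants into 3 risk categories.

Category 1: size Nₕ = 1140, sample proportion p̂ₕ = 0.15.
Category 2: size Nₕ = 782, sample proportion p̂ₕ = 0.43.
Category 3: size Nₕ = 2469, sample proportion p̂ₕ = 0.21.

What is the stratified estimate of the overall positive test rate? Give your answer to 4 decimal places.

N = 1140 + 782 + 2469 = 4391.
Overall proportion = Σ (Nₕ/N)·p̂ₕ.
Σ Nₕp̂ₕ = 171 + 336.26 + 518.49 = 1025.75.
1025.75 / 4391 = 0.233603... → 0.2336.

0.2336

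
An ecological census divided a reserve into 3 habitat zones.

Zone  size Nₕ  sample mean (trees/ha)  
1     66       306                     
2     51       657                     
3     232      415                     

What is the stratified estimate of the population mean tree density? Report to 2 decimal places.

429.75

x̄_st = (Σ Nₕx̄ₕ) / (Σ Nₕ) = (66·306 + 51·657 + 232·415) / 349
= 149983 / 349 = 429.7507... → 429.75.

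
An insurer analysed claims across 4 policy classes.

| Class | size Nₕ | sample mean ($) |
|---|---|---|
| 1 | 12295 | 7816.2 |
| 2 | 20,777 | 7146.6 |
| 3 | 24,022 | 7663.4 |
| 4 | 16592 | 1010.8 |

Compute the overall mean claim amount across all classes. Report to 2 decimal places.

6045.20

x̄_st = (Σ Nₕx̄ₕ) / (Σ Nₕ) = (12295·7816.2 + 20777·7146.6 + 24022·7663.4 + 16592·1010.8) / 73686
= 445446475.6 / 73686 = 6045.1982... → 6045.20.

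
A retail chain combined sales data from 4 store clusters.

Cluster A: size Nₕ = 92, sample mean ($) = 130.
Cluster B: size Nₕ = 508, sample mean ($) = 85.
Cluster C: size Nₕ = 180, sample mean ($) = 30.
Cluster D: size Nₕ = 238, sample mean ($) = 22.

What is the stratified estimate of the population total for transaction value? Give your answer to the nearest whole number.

A: 92·130 = 11960
B: 508·85 = 43180
C: 180·30 = 5400
D: 238·22 = 5236
τ̂ = Σ Nₕx̄ₕ = 65776.

65776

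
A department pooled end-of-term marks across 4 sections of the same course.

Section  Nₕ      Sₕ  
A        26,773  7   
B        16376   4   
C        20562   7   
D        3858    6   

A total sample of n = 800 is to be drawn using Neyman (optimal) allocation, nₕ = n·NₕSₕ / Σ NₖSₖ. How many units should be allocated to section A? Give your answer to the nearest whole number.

A: NₕSₕ = 26773·7 = 187411
B: NₕSₕ = 16376·4 = 65504
C: NₕSₕ = 20562·7 = 143934
D: NₕSₕ = 3858·6 = 23148
Σ NₕSₕ = 419997.
n_A = 800·187411/419997 = 356.976... → 357.

357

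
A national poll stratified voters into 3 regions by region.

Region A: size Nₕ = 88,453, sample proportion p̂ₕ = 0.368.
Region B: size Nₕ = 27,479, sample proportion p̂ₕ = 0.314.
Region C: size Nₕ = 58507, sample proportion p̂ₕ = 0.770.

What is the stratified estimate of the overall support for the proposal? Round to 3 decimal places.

0.494

N = 88453 + 27479 + 58507 = 174439.
Overall proportion = Σ (Nₕ/N)·p̂ₕ.
Σ Nₕp̂ₕ = 32550.704 + 8628.406 + 45050.39 = 86229.5.
86229.5 / 174439 = 0.49432... → 0.494.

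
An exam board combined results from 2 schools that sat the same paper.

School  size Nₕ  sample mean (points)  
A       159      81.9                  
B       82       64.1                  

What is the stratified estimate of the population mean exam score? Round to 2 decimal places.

N = 241; weights Wₕ = Nₕ/N = (0.6598, 0.3402).
x̄_st = Σ Wₕ·x̄ₕ = 0.6598·81.9 + 0.3402·64.1 ≈ 75.8436...
→ 75.84.

75.84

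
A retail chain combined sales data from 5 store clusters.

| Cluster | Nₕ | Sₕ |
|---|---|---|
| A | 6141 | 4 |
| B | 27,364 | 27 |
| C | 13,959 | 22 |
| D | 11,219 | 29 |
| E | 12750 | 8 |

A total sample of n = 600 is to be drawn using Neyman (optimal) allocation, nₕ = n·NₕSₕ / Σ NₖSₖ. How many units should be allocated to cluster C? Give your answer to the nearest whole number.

A: NₕSₕ = 6141·4 = 24564
B: NₕSₕ = 27364·27 = 738828
C: NₕSₕ = 13959·22 = 307098
D: NₕSₕ = 11219·29 = 325351
E: NₕSₕ = 12750·8 = 102000
Σ NₕSₕ = 1497841.
n_C = 600·307098/1497841 = 123.016... → 123.

123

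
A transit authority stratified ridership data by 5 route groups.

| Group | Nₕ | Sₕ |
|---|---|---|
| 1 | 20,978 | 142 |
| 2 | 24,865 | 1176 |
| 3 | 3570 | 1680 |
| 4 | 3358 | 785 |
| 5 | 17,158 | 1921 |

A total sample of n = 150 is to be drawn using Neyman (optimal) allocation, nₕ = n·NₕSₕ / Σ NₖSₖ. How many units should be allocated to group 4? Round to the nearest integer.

5

1: NₕSₕ = 20978·142 = 2978876
2: NₕSₕ = 24865·1176 = 29241240
3: NₕSₕ = 3570·1680 = 5997600
4: NₕSₕ = 3358·785 = 2636030
5: NₕSₕ = 17158·1921 = 32960518
Σ NₕSₕ = 73814264.
n_4 = 150·2636030/73814264 = 5.357... → 5.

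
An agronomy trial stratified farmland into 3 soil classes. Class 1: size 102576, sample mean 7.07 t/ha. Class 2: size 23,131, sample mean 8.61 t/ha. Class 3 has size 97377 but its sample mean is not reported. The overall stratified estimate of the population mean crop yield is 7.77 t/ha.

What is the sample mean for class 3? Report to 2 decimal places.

8.31

Σ Nₕx̄ₕ = N·μ, so 97377·x̄_3 = 223084·7.77 − (102576·7.07 + 23131·8.61).
= 1733362.68 − 924370.23 = 808992.45.
x̄_3 = 808992.45 / 97377 = 8.3078... → 8.31.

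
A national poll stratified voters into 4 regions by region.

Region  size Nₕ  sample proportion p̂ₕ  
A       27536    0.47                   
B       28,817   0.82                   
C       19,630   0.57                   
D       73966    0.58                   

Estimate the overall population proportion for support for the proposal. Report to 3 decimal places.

Wₕ = Nₕ/N with N = 149949: 0.1836, 0.1922, 0.1309, 0.4933.
p̂_st = 0.1836·0.47 + 0.1922·0.82 + 0.1309·0.57 + 0.4933·0.58 ≈ 0.60461... → 0.605.

0.605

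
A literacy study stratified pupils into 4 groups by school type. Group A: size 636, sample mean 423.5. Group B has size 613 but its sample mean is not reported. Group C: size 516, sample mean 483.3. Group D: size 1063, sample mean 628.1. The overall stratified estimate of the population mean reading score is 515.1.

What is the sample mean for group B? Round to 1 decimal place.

441.0

N = 636 + 613 + 516 + 1063 = 2828.
Overall total = μ·N = 515.1·2828 = 1456702.8.
Subtract the known strata: 636·423.5 + 516·483.3 + 1063·628.1 = 1186399.1.
Remaining total for group B: 1456702.8 − 1186399.1 = 270303.7.
Divide by its size: 270303.7 / 613 = 440.952... → 441.0.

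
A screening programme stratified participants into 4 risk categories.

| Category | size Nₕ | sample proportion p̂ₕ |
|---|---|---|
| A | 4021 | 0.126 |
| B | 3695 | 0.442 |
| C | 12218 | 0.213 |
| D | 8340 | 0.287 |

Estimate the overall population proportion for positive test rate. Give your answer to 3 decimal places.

0.252

N = 4021 + 3695 + 12218 + 8340 = 28274.
Overall proportion = Σ (Nₕ/N)·p̂ₕ.
Σ Nₕp̂ₕ = 506.646 + 1633.19 + 2602.434 + 2393.58 = 7135.85.
7135.85 / 28274 = 0.25238... → 0.252.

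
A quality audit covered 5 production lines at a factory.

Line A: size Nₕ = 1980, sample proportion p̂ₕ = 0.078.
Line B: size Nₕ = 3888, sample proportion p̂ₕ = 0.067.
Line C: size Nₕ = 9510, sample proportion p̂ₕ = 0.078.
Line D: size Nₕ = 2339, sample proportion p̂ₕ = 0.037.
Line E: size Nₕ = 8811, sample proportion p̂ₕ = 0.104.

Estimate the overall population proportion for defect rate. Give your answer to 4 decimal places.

Wₕ = Nₕ/N with N = 26528: 0.0746, 0.1466, 0.3585, 0.0882, 0.3321.
p̂_st = 0.0746·0.078 + 0.1466·0.067 + 0.3585·0.078 + 0.0882·0.037 + 0.3321·0.104 ≈ 0.081408... → 0.0814.

0.0814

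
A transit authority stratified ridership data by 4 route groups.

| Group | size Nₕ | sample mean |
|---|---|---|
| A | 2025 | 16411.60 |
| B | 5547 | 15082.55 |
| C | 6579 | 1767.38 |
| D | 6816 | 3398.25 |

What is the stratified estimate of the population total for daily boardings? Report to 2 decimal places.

151686459.87

A: 2025·16411.60 = 33233490
B: 5547·15082.55 = 83662904.85
C: 6579·1767.38 = 11627593.02
D: 6816·3398.25 = 23162472
τ̂ = Σ Nₕx̄ₕ = 151686459.87.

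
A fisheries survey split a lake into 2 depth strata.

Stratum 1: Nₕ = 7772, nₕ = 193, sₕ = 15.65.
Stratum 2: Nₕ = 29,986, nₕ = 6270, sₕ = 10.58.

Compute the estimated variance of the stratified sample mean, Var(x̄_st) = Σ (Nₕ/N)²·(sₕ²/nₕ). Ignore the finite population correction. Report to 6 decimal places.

N = 37758; Wₕ = Nₕ/N.
stratum 1: (7772/37758)²·15.65²/193 = 0.053767395
stratum 2: (29986/37758)²·10.58²/6270 = 0.011259598
Sum = 0.065026993 → 0.065027.

0.065027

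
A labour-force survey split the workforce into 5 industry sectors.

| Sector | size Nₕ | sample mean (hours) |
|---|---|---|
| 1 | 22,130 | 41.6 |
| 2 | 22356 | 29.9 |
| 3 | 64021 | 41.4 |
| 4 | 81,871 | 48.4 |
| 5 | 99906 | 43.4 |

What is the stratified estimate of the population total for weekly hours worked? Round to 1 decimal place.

1: 22130·41.6 = 920608
2: 22356·29.9 = 668444.4
3: 64021·41.4 = 2650469.4
4: 81871·48.4 = 3962556.4
5: 99906·43.4 = 4335920.4
τ̂ = Σ Nₕx̄ₕ = 12537998.6.

12537998.6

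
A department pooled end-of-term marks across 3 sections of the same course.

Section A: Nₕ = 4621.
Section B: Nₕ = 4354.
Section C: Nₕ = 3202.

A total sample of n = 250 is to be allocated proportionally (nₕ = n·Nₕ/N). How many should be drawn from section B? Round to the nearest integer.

89

Share of section B = 4354/12177 = 0.35756.
Allocate 250 × 0.35756 = 89.390... → 89.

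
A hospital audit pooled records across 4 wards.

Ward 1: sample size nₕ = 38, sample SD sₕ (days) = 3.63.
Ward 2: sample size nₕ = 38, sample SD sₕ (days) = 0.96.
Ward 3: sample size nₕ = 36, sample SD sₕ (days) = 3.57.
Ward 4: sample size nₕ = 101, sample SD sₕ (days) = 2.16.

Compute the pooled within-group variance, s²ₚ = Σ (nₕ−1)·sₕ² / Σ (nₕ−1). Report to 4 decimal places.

6.8626

1: (38−1)·3.63² = 37·13.1769 = 487.5453
2: (38−1)·0.96² = 37·0.9216 = 34.0992
3: (36−1)·3.57² = 35·12.7449 = 446.0715
4: (101−1)·2.16² = 100·4.6656 = 466.56
Numerator = 1434.276; denominator = Σ(nₕ−1) = 209.
s²ₚ = 1434.276/209 = 6.862565... → 6.8626.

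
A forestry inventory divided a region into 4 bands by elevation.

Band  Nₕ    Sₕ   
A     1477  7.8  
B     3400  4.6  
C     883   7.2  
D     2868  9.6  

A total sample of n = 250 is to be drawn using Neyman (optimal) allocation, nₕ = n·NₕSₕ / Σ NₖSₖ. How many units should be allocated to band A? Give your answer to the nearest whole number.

47

Σ NₕSₕ = 1477·7.8 + 3400·4.6 + 883·7.2 + 2868·9.6 = 61051.
Share for A: 11520.6/61051 = 0.18870.
n_A = 250 × 0.18870 = 47.176... → 47.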